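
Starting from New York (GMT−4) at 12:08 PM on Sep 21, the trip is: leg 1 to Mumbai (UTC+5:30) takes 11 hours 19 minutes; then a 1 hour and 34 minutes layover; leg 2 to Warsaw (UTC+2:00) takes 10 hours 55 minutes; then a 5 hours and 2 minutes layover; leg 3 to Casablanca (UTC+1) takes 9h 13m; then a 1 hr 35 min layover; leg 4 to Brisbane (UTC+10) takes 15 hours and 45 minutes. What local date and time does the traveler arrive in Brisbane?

9:31 AM on Sep 24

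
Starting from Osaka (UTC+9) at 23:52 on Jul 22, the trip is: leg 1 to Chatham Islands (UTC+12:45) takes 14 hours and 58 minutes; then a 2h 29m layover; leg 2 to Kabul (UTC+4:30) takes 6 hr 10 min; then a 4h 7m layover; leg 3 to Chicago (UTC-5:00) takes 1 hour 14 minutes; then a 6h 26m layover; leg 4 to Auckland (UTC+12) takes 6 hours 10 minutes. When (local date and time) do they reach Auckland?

Convert departure to UTC: 23:52 − 9:00 = 14:52 UTC on Jul 22.
Add 14 hours 58 minutes leg 1 → 05:50 UTC (Jul 23).
Add 2 hours and 29 minutes layover in Chatham Islands → 08:19 UTC.
Add 6 hours 10 minutes leg 2 → 14:29 UTC.
Add 4 hours and 7 minutes layover in Kabul → 18:36 UTC.
Add 1 hour and 14 minutes leg 3 → 19:50 UTC.
Add 6 hours and 26 minutes layover in Chicago → 02:16 UTC (Jul 24).
Add 6 hours 10 minutes leg 4 → 08:26 UTC.
Auckland is UTC+12:00, so local arrival = 08:26 + 12:00 = 20:26 on Jul 24.

20:26 on Jul 24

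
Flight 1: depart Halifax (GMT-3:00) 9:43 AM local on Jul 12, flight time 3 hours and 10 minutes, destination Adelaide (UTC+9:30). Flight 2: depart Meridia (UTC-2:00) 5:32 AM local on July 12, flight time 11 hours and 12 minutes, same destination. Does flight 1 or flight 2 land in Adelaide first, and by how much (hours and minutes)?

the first, by 2 hours 51 minutes

Flight 1 in UTC: 9:43 AM + 3:00 = 12:43 PM on Jul 12.
+3 hours 10 minutes → arrive 3:53 PM UTC on Jul 12.
Flight 2 in UTC: 5:32 AM + 2:00 = 7:32 AM on Jul 12.
+11 hours 12 minutes → arrive 6:44 PM UTC on Jul 12.
Flight 1 lands earlier by 2 hours 51 minutes.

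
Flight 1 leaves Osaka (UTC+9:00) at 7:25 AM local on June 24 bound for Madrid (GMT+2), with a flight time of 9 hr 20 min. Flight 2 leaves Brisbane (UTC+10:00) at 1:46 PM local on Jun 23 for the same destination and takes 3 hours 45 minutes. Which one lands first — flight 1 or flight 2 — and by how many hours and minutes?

Flight 1 in UTC: 7:25 AM − 9:00 = 10:25 PM on Jun 23.
+9 hours 20 minutes → arrive 7:45 AM UTC on Jun 24.
Flight 2 in UTC: 1:46 PM − 10:00 = 3:46 AM on Jun 23.
+3 hours 45 minutes → arrive 7:31 AM UTC on Jun 23.
Flight 2 lands earlier by 24 hours 14 minutes.

the second, by 24 hours 14 minutes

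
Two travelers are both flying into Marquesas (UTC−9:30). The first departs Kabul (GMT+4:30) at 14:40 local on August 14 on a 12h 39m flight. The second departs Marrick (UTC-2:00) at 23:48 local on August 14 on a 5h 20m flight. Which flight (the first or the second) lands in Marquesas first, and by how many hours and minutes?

the first, by 8 hours 19 minutes

Flight 1 in UTC: 14:40 − 4:30 = 10:10 on Aug 14.
+12 hours 39 minutes → arrive 22:49 UTC on Aug 14.
Flight 2 in UTC: 23:48 + 2:00 = 01:48 on Aug 15.
+5 hours and 20 minutes → arrive 07:08 UTC on Aug 15.
Flight 1 lands earlier by 8 hours 19 minutes.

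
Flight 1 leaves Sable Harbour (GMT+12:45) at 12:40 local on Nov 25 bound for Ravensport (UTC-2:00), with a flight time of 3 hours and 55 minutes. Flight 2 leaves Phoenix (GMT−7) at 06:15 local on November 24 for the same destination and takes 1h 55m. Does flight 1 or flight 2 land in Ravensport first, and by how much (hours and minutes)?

the second, by 12 hours 40 minutes

Flight 1 in UTC: 12:40 − 12:45 = 23:55 on Nov 24.
+3 hours and 55 minutes → arrive 03:50 UTC on Nov 25.
Flight 2 in UTC: 06:15 + 7:00 = 13:15 on Nov 24.
+1 hour and 55 minutes → arrive 15:10 UTC on Nov 24.
Flight 2 lands earlier by 12 hours 40 minutes.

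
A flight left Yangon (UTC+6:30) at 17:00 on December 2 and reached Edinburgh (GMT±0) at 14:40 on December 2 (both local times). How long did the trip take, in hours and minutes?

4 hours 10 minutes

Departure in UTC: 17:00 − 6:30 = 10:30 on Dec 2.
Arrival is already UTC: 14:40 on Dec 2.
Elapsed = 14:40 − 10:30 = 4 hours 10 minutes.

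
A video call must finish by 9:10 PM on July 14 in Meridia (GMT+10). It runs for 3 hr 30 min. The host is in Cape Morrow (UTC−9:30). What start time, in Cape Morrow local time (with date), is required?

10:10 PM on July 13

Target end time in UTC: 9:10 PM − 10:00 = 11:10 AM on Jul 14.
Subtract 3 hours 30 minutes → start 7:40 AM UTC on Jul 14.
Cape Morrow is UTC−9:30: 7:40 AM − 9:30 = 10:10 PM on Jul 13.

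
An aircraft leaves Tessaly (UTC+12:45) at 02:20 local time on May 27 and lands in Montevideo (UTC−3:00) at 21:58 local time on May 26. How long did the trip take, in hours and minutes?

11 hours 23 minutes

Montevideo is 15:45 behind Tessaly.
Clock-face elapsed time (ignoring zones) is −4 hours 22 minutes.
Actual elapsed = −4 hours 22 minutes + 15:45 = 11 hours 23 minutes.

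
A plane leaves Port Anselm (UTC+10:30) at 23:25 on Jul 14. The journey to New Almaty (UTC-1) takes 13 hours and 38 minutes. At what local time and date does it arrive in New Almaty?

Convert departure to UTC: 23:25 − 10:30 = 12:55 UTC on Jul 14.
Add 13 hours 38 minutes travel time → 02:33 UTC (Jul 15).
New Almaty is UTC−1:00, so local arrival = 02:33 − 1:00 = 01:33 on Jul 15.

01:33 on July 15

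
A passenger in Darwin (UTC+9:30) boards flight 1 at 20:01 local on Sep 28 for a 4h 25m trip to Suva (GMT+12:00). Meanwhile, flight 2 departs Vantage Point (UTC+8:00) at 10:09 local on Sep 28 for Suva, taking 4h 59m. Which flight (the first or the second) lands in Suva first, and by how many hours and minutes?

Flight 1 in UTC: 20:01 − 9:30 = 10:31 on Sep 28.
+4 hours and 25 minutes → arrive 14:56 UTC on Sep 28.
Flight 2 in UTC: 10:09 − 8:00 = 02:09 on Sep 28.
+4 hours 59 minutes → arrive 07:08 UTC on Sep 28.
Flight 2 lands earlier by 7 hours 48 minutes.

the second, by 7 hours 48 minutes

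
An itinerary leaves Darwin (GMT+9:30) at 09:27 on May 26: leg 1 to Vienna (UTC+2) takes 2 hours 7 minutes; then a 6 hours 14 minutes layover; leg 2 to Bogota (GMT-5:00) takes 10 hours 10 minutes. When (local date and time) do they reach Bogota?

13:28 on May 26

Convert departure to UTC: 09:27 − 9:30 = 23:57 UTC on May 25.
Add 2 hours and 7 minutes leg 1 → 02:04 UTC (May 26).
Add 6 hours and 14 minutes layover in Vienna → 08:18 UTC.
Add 10 hours and 10 minutes leg 2 → 18:28 UTC.
Bogota is UTC−5:00, so local arrival = 18:28 − 5:00 = 13:28 on May 26.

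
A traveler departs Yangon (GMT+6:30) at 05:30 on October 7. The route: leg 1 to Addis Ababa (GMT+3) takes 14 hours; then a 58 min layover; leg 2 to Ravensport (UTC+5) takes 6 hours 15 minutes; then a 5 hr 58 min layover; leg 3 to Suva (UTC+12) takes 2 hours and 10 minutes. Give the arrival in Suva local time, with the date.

16:21 on Oct 8

Convert departure to UTC: 05:30 − 6:30 = 23:00 UTC on Oct 6.
Add 14 hours leg 1 → 13:00 UTC (Oct 7).
Add 58 minutes layover in Addis Ababa → 13:58 UTC.
Add 6 hours and 15 minutes leg 2 → 20:13 UTC.
Add 5 hours and 58 minutes layover in Ravensport → 02:11 UTC (Oct 8).
Add 2 hours and 10 minutes leg 3 → 04:21 UTC.
Suva is UTC+12:00, so local arrival = 04:21 + 12:00 = 16:21 on Oct 8.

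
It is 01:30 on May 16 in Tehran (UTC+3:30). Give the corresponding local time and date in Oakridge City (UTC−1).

In UTC: 01:30 − 3:30 = 22:00 on May 15.
Oakridge City is UTC−1:00: 22:00 − 1:00 = 21:00 on May 15.

21:00 on May 15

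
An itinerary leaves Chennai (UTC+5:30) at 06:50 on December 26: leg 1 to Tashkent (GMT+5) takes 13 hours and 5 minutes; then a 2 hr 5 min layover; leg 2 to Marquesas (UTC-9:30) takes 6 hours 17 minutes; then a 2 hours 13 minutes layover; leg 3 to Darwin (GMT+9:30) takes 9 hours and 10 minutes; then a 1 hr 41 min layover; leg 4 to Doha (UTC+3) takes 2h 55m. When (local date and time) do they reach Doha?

Convert departure to UTC: 06:50 − 5:30 = 01:20 UTC on Dec 26.
Add 13 hours 5 minutes leg 1 → 14:25 UTC.
Add 2 hours and 5 minutes layover in Tashkent → 16:30 UTC.
Add 6 hours 17 minutes leg 2 → 22:47 UTC.
Add 2 hours and 13 minutes layover in Marquesas → 01:00 UTC (Dec 27).
Add 9 hours 10 minutes leg 3 → 10:10 UTC.
Add 1 hour 41 minutes layover in Darwin → 11:51 UTC.
Add 2 hours and 55 minutes leg 4 → 14:46 UTC.
Doha is UTC+3:00, so local arrival = 14:46 + 3:00 = 17:46 on Dec 27.

17:46 on December 27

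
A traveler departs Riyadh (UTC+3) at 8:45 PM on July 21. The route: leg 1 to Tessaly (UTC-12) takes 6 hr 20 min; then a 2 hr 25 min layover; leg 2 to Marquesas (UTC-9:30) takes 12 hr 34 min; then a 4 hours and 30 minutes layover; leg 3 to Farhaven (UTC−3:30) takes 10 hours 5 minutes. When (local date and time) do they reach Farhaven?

2:09 AM on Jul 23

Convert departure to UTC: 8:45 PM − 3:00 = 5:45 PM UTC on Jul 21.
Add 6 hours 20 minutes leg 1 → 12:05 AM UTC (Jul 22).
Add 2 hours 25 minutes layover in Tessaly → 2:30 AM UTC.
Add 12 hours 34 minutes leg 2 → 3:04 PM UTC.
Add 4 hours 30 minutes layover in Marquesas → 7:34 PM UTC.
Add 10 hours 5 minutes leg 3 → 5:39 AM UTC (Jul 23).
Farhaven is UTC−3:30, so local arrival = 5:39 AM − 3:30 = 2:09 AM on Jul 23.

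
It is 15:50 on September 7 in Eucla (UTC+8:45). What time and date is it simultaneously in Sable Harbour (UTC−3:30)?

03:35 on September 7

Sable Harbour is 12:15 behind Eucla.
Shift by the zone difference: 15:50 − 12:15 = 03:35 on Sep 7 in Sable Harbour.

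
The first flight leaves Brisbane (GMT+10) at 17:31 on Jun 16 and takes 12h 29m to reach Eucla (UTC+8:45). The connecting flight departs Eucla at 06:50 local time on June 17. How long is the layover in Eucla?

Convert departure to UTC: 17:31 − 10:00 = 07:31 UTC on Jun 16.
Add 12 hours 29 minutes flight time → 20:00 UTC.
Eucla is UTC+8:45, so local arrival = 20:00 + 8:45 = 04:45 on Jun 17.
Layover = 06:50 − 04:45 = 2 hours 5 minutes.

2 hours 5 minutes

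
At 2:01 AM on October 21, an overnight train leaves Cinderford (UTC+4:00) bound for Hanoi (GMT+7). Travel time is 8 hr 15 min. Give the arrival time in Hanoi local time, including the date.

1:16 PM on October 21

Convert departure to UTC: 2:01 AM − 4:00 = 10:01 PM UTC on Oct 20.
Add 8 hours 15 minutes travel time → 6:16 AM UTC (Oct 21).
Hanoi is UTC+7:00, so local arrival = 6:16 AM + 7:00 = 1:16 PM on Oct 21.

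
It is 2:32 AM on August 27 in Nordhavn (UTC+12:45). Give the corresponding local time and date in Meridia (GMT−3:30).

10:17 AM on August 26

Meridia is 16:15 behind Nordhavn.
Shift by the zone difference: 2:32 AM − 16:15 = 10:17 AM on Aug 26 in Meridia.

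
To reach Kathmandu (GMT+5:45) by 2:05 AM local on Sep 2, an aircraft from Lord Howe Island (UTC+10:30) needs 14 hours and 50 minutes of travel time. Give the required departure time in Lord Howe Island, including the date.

4:00 PM on September 1

Target arrival in UTC: 2:05 AM − 5:45 = 8:20 PM on Sep 1.
Subtract 14 hours 50 minutes → departure 5:30 AM UTC on Sep 1.
Lord Howe Island is UTC+10:30: 5:30 AM + 10:30 = 4:00 PM on Sep 1.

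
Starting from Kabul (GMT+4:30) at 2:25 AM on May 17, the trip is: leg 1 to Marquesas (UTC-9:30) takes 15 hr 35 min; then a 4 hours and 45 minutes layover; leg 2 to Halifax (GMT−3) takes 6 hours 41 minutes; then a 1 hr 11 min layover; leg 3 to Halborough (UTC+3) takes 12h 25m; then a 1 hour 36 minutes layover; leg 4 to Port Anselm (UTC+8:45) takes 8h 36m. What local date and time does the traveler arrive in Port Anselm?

Convert departure to UTC: 2:25 AM − 4:30 = 9:55 PM UTC on May 16.
Add 15 hours and 35 minutes leg 1 → 1:30 PM UTC (May 17).
Add 4 hours 45 minutes layover in Marquesas → 6:15 PM UTC.
Add 6 hours 41 minutes leg 2 → 12:56 AM UTC (May 18).
Add 1 hour 11 minutes layover in Halifax → 2:07 AM UTC.
Add 12 hours 25 minutes leg 3 → 2:32 PM UTC.
Add 1 hour and 36 minutes layover in Halborough → 4:08 PM UTC.
Add 8 hours and 36 minutes leg 4 → 12:44 AM UTC (May 19).
Port Anselm is UTC+8:45, so local arrival = 12:44 AM + 8:45 = 9:29 AM on May 19.

9:29 AM on May 19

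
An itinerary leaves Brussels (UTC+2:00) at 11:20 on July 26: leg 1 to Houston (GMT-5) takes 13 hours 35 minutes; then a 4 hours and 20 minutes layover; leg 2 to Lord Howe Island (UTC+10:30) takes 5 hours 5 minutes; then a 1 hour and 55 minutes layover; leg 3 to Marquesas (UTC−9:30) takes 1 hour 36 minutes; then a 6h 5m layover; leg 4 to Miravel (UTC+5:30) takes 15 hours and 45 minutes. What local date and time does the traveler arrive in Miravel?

Convert departure to UTC: 11:20 − 2:00 = 09:20 UTC on Jul 26.
Add 13 hours and 35 minutes leg 1 → 22:55 UTC.
Add 4 hours and 20 minutes layover in Houston → 03:15 UTC (Jul 27).
Add 5 hours and 5 minutes leg 2 → 08:20 UTC.
Add 1 hour and 55 minutes layover in Lord Howe Island → 10:15 UTC.
Add 1 hour and 36 minutes leg 3 → 11:51 UTC.
Add 6 hours and 5 minutes layover in Marquesas → 17:56 UTC.
Add 15 hours and 45 minutes leg 4 → 09:41 UTC (Jul 28).
Miravel is UTC+5:30, so local arrival = 09:41 + 5:30 = 15:11 on Jul 28.

15:11 on July 28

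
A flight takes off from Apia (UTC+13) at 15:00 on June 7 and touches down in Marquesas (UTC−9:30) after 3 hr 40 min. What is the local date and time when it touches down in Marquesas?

20:10 on June 6

Convert departure to UTC: 15:00 − 13:00 = 02:00 UTC on Jun 7.
Add 3 hours 40 minutes travel time → 05:40 UTC.
Marquesas is UTC−9:30, so local arrival = 05:40 − 9:30 = 20:10 on Jun 6.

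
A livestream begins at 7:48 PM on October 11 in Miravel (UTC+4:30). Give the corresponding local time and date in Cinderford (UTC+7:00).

10:18 PM on October 11

In UTC: 7:48 PM − 4:30 = 3:18 PM on Oct 11.
Cinderford is UTC+7:00: 3:18 PM + 7:00 = 10:18 PM on Oct 11.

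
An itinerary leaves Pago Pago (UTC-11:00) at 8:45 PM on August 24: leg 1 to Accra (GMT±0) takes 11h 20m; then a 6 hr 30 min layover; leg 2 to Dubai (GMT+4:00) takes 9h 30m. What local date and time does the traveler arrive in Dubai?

3:05 PM on August 26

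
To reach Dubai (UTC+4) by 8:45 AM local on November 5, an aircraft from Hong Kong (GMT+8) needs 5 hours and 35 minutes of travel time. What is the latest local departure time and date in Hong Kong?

Target arrival in UTC: 8:45 AM − 4:00 = 4:45 AM on Nov 5.
Subtract 5 hours 35 minutes → departure 11:10 PM UTC on Nov 4.
Hong Kong is UTC+8:00: 11:10 PM + 8:00 = 7:10 AM on Nov 5.

7:10 AM on November 5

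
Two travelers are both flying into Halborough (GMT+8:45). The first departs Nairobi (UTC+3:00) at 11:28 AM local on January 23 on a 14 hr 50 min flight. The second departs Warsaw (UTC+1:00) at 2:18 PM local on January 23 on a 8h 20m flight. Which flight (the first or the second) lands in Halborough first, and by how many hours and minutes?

the second, by 1 hour 40 minutes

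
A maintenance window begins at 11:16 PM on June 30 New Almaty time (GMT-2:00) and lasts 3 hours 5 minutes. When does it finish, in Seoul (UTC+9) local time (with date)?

Seoul is 11:00 ahead of New Almaty.
After 3 hours and 5 minutes it is 2:21 AM (Jul 1) in New Almaty.
Shift by the zone difference: 2:21 AM + 11:00 = 1:21 PM on Jul 1 in Seoul.

1:21 PM on Jul 1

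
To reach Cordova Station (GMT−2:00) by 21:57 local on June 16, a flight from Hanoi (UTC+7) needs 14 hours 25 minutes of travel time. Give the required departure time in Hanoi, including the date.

16:32 on June 16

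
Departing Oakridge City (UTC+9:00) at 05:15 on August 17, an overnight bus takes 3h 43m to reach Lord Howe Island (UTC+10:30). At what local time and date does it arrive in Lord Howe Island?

Lord Howe Island is 1:30 ahead of Oakridge City.
After 3 hours 43 minutes it is 08:58 in Oakridge City.
Shift by the zone difference: 08:58 + 1:30 = 10:28 on Aug 17 in Lord Howe Island.

10:28 on August 17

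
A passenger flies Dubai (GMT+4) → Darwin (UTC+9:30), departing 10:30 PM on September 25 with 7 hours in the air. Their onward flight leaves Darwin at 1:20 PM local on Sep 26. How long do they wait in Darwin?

2 hours 20 minutes

Convert departure to UTC: 10:30 PM − 4:00 = 6:30 PM UTC on Sep 25.
Add 7 hours flight time → 1:30 AM UTC (Sep 26).
Darwin is UTC+9:30, so local arrival = 1:30 AM + 9:30 = 11:00 AM on Sep 26.
Layover = 1:20 PM − 11:00 AM = 2 hours 20 minutes.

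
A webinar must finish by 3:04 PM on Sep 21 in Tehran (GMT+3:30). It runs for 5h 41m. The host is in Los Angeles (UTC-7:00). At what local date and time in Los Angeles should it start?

10:53 PM on Sep 20

Target end time in UTC: 3:04 PM − 3:30 = 11:34 AM on Sep 21.
Subtract 5 hours 41 minutes → start 5:53 AM UTC on Sep 21.
Los Angeles is UTC−7:00: 5:53 AM − 7:00 = 10:53 PM on Sep 20.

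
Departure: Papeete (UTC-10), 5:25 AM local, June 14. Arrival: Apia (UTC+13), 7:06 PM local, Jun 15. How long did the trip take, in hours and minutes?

Departure in UTC: 5:25 AM + 10:00 = 3:25 PM on Jun 14.
Arrival in UTC: 7:06 PM − 13:00 = 6:06 AM on Jun 15.
Elapsed = 6:06 AM − 3:25 PM (+1 day) = 14 hours 41 minutes.

14 hours 41 minutes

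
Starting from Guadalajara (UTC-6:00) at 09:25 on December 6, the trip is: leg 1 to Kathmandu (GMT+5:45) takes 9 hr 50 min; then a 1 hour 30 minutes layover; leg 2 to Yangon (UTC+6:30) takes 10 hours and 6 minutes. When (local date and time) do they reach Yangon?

19:21 on Dec 7

Convert departure to UTC: 09:25 + 6:00 = 15:25 UTC on Dec 6.
Add 9 hours and 50 minutes leg 1 → 01:15 UTC (Dec 7).
Add 1 hour 30 minutes layover in Kathmandu → 02:45 UTC.
Add 10 hours and 6 minutes leg 2 → 12:51 UTC.
Yangon is UTC+6:30, so local arrival = 12:51 + 6:30 = 19:21 on Dec 7.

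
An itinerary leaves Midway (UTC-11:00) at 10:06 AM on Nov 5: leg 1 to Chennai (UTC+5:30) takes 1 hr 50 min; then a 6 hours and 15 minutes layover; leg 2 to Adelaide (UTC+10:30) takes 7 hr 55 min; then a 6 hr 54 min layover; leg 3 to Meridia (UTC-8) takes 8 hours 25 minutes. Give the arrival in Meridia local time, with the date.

Convert departure to UTC: 10:06 AM + 11:00 = 9:06 PM UTC on Nov 5.
Add 1 hour 50 minutes leg 1 → 10:56 PM UTC.
Add 6 hours 15 minutes layover in Chennai → 5:11 AM UTC (Nov 6).
Add 7 hours and 55 minutes leg 2 → 1:06 PM UTC.
Add 6 hours and 54 minutes layover in Adelaide → 8:00 PM UTC.
Add 8 hours 25 minutes leg 3 → 4:25 AM UTC (Nov 7).
Meridia is UTC−8:00, so local arrival = 4:25 AM − 8:00 = 8:25 PM on Nov 6.

8:25 PM on Nov 6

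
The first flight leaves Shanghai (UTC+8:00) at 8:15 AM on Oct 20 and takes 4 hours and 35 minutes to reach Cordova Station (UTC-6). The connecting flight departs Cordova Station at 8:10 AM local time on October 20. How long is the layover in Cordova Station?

Convert departure to UTC: 8:15 AM − 8:00 = 12:15 AM UTC on Oct 20.
Add 4 hours and 35 minutes flight time → 4:50 AM UTC.
Cordova Station is UTC−6:00, so local arrival = 4:50 AM − 6:00 = 10:50 PM on Oct 19.
Layover = 8:10 AM − 10:50 PM (+1 day) = 9 hours 20 minutes.

9 hours 20 minutes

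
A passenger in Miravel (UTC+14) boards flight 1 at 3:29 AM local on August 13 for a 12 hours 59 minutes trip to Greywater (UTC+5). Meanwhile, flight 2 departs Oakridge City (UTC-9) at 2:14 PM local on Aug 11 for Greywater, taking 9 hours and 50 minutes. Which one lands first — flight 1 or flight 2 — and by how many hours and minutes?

the second, by 17 hours 24 minutes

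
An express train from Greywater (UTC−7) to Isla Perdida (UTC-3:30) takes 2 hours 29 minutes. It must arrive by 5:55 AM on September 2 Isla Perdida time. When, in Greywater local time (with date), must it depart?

Target arrival in UTC: 5:55 AM + 3:30 = 9:25 AM on Sep 2.
Subtract 2 hours 29 minutes → departure 6:56 AM UTC on Sep 2.
Greywater is UTC−7:00: 6:56 AM − 7:00 = 11:56 PM on Sep 1.

11:56 PM on Sep 1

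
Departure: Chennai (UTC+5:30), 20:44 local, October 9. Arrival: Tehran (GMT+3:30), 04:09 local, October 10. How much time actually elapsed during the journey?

9 hours 25 minutes

Departure in UTC: 20:44 − 5:30 = 15:14 on Oct 9.
Arrival in UTC: 04:09 − 3:30 = 00:39 on Oct 10.
Elapsed = 00:39 − 15:14 (+1 day) = 9 hours 25 minutes.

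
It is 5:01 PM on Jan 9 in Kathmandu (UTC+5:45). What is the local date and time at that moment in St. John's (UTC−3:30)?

7:46 AM on Jan 9

In UTC: 5:01 PM − 5:45 = 11:16 AM on Jan 9.
St. John's is UTC−3:30: 11:16 AM − 3:30 = 7:46 AM on Jan 9.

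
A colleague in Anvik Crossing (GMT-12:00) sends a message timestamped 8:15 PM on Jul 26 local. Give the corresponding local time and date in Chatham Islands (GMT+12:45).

In UTC: 8:15 PM + 12:00 = 8:15 AM on Jul 27.
Chatham Islands is UTC+12:45: 8:15 AM + 12:45 = 9:00 PM on Jul 27.

9:00 PM on Jul 27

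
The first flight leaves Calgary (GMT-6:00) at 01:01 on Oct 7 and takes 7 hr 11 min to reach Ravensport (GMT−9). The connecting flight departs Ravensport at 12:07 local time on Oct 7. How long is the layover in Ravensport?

Convert departure to UTC: 01:01 + 6:00 = 07:01 UTC on Oct 7.
Add 7 hours and 11 minutes flight time → 14:12 UTC.
Ravensport is UTC−9:00, so local arrival = 14:12 − 9:00 = 05:12 on Oct 7.
Layover = 12:07 − 05:12 = 6 hours 55 minutes.

6 hours 55 minutes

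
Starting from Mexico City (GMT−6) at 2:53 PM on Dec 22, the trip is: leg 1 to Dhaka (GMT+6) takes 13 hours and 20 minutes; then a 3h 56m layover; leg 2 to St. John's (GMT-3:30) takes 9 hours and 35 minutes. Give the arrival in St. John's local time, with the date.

8:14 PM on Dec 23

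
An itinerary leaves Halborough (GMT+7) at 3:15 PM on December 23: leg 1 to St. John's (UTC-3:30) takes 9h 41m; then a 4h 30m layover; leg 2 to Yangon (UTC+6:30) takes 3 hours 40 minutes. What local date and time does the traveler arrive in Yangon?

8:36 AM on December 24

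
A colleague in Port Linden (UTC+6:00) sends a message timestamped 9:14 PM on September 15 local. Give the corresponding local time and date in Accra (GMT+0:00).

3:14 PM on Sep 15

In UTC: 9:14 PM − 6:00 = 3:14 PM on Sep 15.
Accra is UTC+0, so it is 3:14 PM on Sep 15.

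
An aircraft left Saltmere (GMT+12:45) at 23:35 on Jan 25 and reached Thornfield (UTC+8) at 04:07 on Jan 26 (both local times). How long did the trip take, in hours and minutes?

Departure in UTC: 23:35 − 12:45 = 10:50 on Jan 25.
Arrival in UTC: 04:07 − 8:00 = 20:07 on Jan 25.
Elapsed = 20:07 − 10:50 = 9 hours 17 minutes.

9 hours 17 minutes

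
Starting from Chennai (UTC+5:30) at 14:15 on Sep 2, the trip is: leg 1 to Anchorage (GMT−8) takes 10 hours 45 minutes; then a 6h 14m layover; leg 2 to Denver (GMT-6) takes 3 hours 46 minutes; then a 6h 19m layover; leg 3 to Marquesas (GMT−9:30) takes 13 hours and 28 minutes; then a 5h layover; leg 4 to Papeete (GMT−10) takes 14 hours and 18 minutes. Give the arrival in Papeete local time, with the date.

10:35 on September 4

Convert departure to UTC: 14:15 − 5:30 = 08:45 UTC on Sep 2.
Add 10 hours and 45 minutes leg 1 → 19:30 UTC.
Add 6 hours and 14 minutes layover in Anchorage → 01:44 UTC (Sep 3).
Add 3 hours 46 minutes leg 2 → 05:30 UTC.
Add 6 hours and 19 minutes layover in Denver → 11:49 UTC.
Add 13 hours and 28 minutes leg 3 → 01:17 UTC (Sep 4).
Add 5 hours layover in Marquesas → 06:17 UTC.
Add 14 hours 18 minutes leg 4 → 20:35 UTC.
Papeete is UTC−10:00, so local arrival = 20:35 − 10:00 = 10:35 on Sep 4.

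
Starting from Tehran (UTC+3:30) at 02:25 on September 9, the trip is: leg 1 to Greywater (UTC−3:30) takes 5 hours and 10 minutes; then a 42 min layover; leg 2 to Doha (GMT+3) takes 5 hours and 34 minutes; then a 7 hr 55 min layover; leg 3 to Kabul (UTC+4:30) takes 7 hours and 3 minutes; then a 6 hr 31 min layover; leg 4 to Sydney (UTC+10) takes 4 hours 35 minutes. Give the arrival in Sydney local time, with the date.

22:25 on Sep 10

Convert departure to UTC: 02:25 − 3:30 = 22:55 UTC on Sep 8.
Add 5 hours and 10 minutes leg 1 → 04:05 UTC (Sep 9).
Add 42 minutes layover in Greywater → 04:47 UTC.
Add 5 hours and 34 minutes leg 2 → 10:21 UTC.
Add 7 hours and 55 minutes layover in Doha → 18:16 UTC.
Add 7 hours 3 minutes leg 3 → 01:19 UTC (Sep 10).
Add 6 hours and 31 minutes layover in Kabul → 07:50 UTC.
Add 4 hours and 35 minutes leg 4 → 12:25 UTC.
Sydney is UTC+10:00, so local arrival = 12:25 + 10:00 = 22:25 on Sep 10.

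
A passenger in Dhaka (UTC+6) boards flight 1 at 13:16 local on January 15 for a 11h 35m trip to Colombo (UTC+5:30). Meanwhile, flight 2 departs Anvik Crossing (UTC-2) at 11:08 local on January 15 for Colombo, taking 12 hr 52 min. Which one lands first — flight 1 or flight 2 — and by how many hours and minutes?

Flight 1 in UTC: 13:16 − 6:00 = 07:16 on Jan 15.
+11 hours 35 minutes → arrive 18:51 UTC on Jan 15.
Flight 2 in UTC: 11:08 + 2:00 = 13:08 on Jan 15.
+12 hours and 52 minutes → arrive 02:00 UTC on Jan 16.
Flight 1 lands earlier by 7 hours 9 minutes.

the first, by 7 hours 9 minutes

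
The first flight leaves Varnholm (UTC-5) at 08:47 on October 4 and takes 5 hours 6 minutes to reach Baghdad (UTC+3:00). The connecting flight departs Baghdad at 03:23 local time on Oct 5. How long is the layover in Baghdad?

5 hours 30 minutes

Convert departure to UTC: 08:47 + 5:00 = 13:47 UTC on Oct 4.
Add 5 hours 6 minutes flight time → 18:53 UTC.
Baghdad is UTC+3:00, so local arrival = 18:53 + 3:00 = 21:53 on Oct 4.
Layover = 03:23 − 21:53 (+1 day) = 5 hours 30 minutes.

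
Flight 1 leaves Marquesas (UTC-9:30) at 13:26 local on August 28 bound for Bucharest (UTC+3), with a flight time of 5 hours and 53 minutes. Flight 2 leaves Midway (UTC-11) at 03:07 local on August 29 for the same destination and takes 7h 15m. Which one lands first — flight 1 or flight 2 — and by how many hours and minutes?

the first, by 16 hours 33 minutes

Flight 1 in UTC: 13:26 + 9:30 = 22:56 on Aug 28.
+5 hours 53 minutes → arrive 04:49 UTC on Aug 29.
Flight 2 in UTC: 03:07 + 11:00 = 14:07 on Aug 29.
+7 hours and 15 minutes → arrive 21:22 UTC on Aug 29.
Flight 1 lands earlier by 16 hours 33 minutes.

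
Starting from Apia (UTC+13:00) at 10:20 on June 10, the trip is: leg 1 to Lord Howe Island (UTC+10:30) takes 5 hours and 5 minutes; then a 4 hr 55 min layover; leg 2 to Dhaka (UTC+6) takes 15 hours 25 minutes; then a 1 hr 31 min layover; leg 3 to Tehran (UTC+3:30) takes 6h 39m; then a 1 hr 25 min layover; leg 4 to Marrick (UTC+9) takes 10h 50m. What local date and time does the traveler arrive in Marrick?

Convert departure to UTC: 10:20 − 13:00 = 21:20 UTC on Jun 9.
Add 5 hours 5 minutes leg 1 → 02:25 UTC (Jun 10).
Add 4 hours 55 minutes layover in Lord Howe Island → 07:20 UTC.
Add 15 hours and 25 minutes leg 2 → 22:45 UTC.
Add 1 hour and 31 minutes layover in Dhaka → 00:16 UTC (Jun 11).
Add 6 hours 39 minutes leg 3 → 06:55 UTC.
Add 1 hour 25 minutes layover in Tehran → 08:20 UTC.
Add 10 hours and 50 minutes leg 4 → 19:10 UTC.
Marrick is UTC+9:00, so local arrival = 19:10 + 9:00 = 04:10 on Jun 12.

04:10 on June 12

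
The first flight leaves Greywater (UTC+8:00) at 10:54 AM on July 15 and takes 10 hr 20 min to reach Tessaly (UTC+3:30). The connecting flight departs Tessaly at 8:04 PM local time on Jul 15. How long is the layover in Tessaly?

3 hours 20 minutes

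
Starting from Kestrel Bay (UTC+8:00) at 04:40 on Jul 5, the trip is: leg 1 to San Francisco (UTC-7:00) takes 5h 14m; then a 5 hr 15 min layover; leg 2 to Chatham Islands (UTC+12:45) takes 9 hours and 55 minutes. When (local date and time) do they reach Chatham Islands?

05:49 on July 6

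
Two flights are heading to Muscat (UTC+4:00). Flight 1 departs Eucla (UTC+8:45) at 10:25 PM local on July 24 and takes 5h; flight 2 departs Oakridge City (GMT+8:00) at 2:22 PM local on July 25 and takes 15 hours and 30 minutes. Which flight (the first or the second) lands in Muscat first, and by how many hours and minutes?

the first, by 27 hours 12 minutes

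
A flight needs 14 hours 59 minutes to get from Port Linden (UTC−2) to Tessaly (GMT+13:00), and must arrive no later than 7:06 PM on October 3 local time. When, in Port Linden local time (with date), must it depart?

Target arrival in UTC: 7:06 PM − 13:00 = 6:06 AM on Oct 3.
Subtract 14 hours and 59 minutes → departure 3:07 PM UTC on Oct 2.
Port Linden is UTC−2:00: 3:07 PM − 2:00 = 1:07 PM on Oct 2.

1:07 PM on October 2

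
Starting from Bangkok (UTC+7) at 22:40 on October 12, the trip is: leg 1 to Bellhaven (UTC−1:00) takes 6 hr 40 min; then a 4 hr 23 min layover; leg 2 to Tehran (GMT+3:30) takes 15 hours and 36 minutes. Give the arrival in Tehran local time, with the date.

Convert departure to UTC: 22:40 − 7:00 = 15:40 UTC on Oct 12.
Add 6 hours 40 minutes leg 1 → 22:20 UTC.
Add 4 hours and 23 minutes layover in Bellhaven → 02:43 UTC (Oct 13).
Add 15 hours 36 minutes leg 2 → 18:19 UTC.
Tehran is UTC+3:30, so local arrival = 18:19 + 3:30 = 21:49 on Oct 13.

21:49 on October 13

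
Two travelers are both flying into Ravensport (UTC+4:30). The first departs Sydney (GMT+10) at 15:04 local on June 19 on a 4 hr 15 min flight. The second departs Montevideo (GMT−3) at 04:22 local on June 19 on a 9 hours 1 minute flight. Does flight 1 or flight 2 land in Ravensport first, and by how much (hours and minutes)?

Flight 1 in UTC: 15:04 − 10:00 = 05:04 on Jun 19.
+4 hours 15 minutes → arrive 09:19 UTC on Jun 19.
Flight 2 in UTC: 04:22 + 3:00 = 07:22 on Jun 19.
+9 hours and 1 minute → arrive 16:23 UTC on Jun 19.
Flight 1 lands earlier by 7 hours 4 minutes.

the first, by 7 hours 4 minutes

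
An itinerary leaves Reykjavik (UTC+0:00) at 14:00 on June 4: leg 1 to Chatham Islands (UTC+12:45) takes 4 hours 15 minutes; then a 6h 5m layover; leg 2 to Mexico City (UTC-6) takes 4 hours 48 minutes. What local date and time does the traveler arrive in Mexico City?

23:08 on June 4

Reykjavik is at UTC+0, so departure is already 14:00 UTC on Jun 4.
Add 4 hours and 15 minutes leg 1 → 18:15 UTC.
Add 6 hours and 5 minutes layover in Chatham Islands → 00:20 UTC (Jun 5).
Add 4 hours and 48 minutes leg 2 → 05:08 UTC.
Mexico City is UTC−6:00, so local arrival = 05:08 − 6:00 = 23:08 on Jun 4.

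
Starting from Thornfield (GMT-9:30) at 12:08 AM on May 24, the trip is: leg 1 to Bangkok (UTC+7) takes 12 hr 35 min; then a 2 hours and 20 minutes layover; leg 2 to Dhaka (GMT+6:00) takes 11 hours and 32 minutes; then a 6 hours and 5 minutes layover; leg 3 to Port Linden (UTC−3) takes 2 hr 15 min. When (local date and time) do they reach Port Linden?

Convert departure to UTC: 12:08 AM + 9:30 = 9:38 AM UTC on May 24.
Add 12 hours and 35 minutes leg 1 → 10:13 PM UTC.
Add 2 hours 20 minutes layover in Bangkok → 12:33 AM UTC (May 25).
Add 11 hours 32 minutes leg 2 → 12:05 PM UTC.
Add 6 hours 5 minutes layover in Dhaka → 6:10 PM UTC.
Add 2 hours 15 minutes leg 3 → 8:25 PM UTC.
Port Linden is UTC−3:00, so local arrival = 8:25 PM − 3:00 = 5:25 PM on May 25.

5:25 PM on May 25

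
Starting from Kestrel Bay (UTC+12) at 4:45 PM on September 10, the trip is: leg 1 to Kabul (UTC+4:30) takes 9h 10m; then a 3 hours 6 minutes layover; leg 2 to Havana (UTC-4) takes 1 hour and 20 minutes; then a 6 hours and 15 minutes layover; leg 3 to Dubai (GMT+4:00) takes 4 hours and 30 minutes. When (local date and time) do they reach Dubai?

9:06 AM on September 11

Convert departure to UTC: 4:45 PM − 12:00 = 4:45 AM UTC on Sep 10.
Add 9 hours 10 minutes leg 1 → 1:55 PM UTC.
Add 3 hours and 6 minutes layover in Kabul → 5:01 PM UTC.
Add 1 hour and 20 minutes leg 2 → 6:21 PM UTC.
Add 6 hours and 15 minutes layover in Havana → 12:36 AM UTC (Sep 11).
Add 4 hours and 30 minutes leg 3 → 5:06 AM UTC.
Dubai is UTC+4:00, so local arrival = 5:06 AM + 4:00 = 9:06 AM on Sep 11.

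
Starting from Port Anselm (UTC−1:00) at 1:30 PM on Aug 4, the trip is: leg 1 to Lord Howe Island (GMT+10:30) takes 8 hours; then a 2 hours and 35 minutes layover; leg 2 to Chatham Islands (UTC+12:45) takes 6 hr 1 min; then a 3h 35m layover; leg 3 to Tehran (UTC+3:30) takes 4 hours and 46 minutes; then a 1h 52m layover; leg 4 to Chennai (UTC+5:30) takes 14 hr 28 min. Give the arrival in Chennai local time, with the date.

1:17 PM on Aug 6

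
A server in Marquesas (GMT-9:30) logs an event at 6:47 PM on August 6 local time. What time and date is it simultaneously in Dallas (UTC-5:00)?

11:17 PM on August 6

In UTC: 6:47 PM + 9:30 = 4:17 AM on Aug 7.
Dallas is UTC−5:00: 4:17 AM − 5:00 = 11:17 PM on Aug 6.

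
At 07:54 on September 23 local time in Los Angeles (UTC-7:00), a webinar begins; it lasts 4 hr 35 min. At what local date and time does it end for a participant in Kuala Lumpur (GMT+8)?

03:29 on September 24

Convert start to UTC: 07:54 + 7:00 = 14:54 UTC on Sep 23.
Add 4 hours 35 minutes duration → 19:29 UTC.
Kuala Lumpur is UTC+8:00, so local end time = 19:29 + 8:00 = 03:29 on Sep 24.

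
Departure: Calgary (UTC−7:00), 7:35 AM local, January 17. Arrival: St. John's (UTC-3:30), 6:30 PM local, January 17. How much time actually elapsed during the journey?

Departure in UTC: 7:35 AM + 7:00 = 2:35 PM on Jan 17.
Arrival in UTC: 6:30 PM + 3:30 = 10:00 PM on Jan 17.
Elapsed = 10:00 PM − 2:35 PM = 7 hours 25 minutes.

7 hours 25 minutes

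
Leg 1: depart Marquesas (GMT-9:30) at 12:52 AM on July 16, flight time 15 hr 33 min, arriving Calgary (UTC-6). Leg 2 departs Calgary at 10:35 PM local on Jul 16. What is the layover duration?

Convert departure to UTC: 12:52 AM + 9:30 = 10:22 AM UTC on Jul 16.
Add 15 hours 33 minutes flight time → 1:55 AM UTC (Jul 17).
Calgary is UTC−6:00, so local arrival = 1:55 AM − 6:00 = 7:55 PM on Jul 16.
Layover = 10:35 PM − 7:55 PM = 2 hours 40 minutes.

2 hours 40 minutes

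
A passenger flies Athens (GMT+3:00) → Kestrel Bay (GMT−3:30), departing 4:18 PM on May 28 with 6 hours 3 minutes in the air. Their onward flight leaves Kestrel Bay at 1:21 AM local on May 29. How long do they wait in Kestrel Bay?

9 hours 30 minutes

Convert departure to UTC: 4:18 PM − 3:00 = 1:18 PM UTC on May 28.
Add 6 hours and 3 minutes flight time → 7:21 PM UTC.
Kestrel Bay is UTC−3:30, so local arrival = 7:21 PM − 3:30 = 3:51 PM on May 28.
Layover = 1:21 AM − 3:51 PM (+1 day) = 9 hours 30 minutes.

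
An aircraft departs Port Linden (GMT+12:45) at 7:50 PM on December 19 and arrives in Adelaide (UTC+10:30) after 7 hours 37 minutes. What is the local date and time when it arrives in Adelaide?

1:12 AM on Dec 20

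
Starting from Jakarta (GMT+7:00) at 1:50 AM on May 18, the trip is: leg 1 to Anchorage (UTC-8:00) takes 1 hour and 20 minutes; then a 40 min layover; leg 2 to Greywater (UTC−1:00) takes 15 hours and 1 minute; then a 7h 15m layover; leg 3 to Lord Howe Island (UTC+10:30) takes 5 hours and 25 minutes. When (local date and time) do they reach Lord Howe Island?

11:01 AM on May 19

Convert departure to UTC: 1:50 AM − 7:00 = 6:50 PM UTC on May 17.
Add 1 hour and 20 minutes leg 1 → 8:10 PM UTC.
Add 40 minutes layover in Anchorage → 8:50 PM UTC.
Add 15 hours 1 minute leg 2 → 11:51 AM UTC (May 18).
Add 7 hours 15 minutes layover in Greywater → 7:06 PM UTC.
Add 5 hours 25 minutes leg 3 → 12:31 AM UTC (May 19).
Lord Howe Island is UTC+10:30, so local arrival = 12:31 AM + 10:30 = 11:01 AM on May 19.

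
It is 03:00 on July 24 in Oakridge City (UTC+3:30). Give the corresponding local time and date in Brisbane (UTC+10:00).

Brisbane is 6:30 ahead of Oakridge City.
Shift by the zone difference: 03:00 + 6:30 = 09:30 on Jul 24 in Brisbane.

09:30 on Jul 24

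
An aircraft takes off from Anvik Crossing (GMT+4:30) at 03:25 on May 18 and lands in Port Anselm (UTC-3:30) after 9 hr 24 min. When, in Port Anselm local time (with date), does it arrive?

04:49 on May 18

Convert departure to UTC: 03:25 − 4:30 = 22:55 UTC on May 17.
Add 9 hours 24 minutes travel time → 08:19 UTC (May 18).
Port Anselm is UTC−3:30, so local arrival = 08:19 − 3:30 = 04:49 on May 18.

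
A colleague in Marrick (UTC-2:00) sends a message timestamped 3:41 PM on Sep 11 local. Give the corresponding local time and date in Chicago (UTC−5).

12:41 PM on Sep 11

Chicago is 3:00 behind Marrick.
Shift by the zone difference: 3:41 PM − 3:00 = 12:41 PM on Sep 11 in Chicago.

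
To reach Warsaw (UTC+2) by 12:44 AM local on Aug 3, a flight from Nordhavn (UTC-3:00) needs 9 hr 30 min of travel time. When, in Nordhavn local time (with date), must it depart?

10:14 AM on August 2

Target arrival in UTC: 12:44 AM − 2:00 = 10:44 PM on Aug 2.
Subtract 9 hours and 30 minutes → departure 1:14 PM UTC on Aug 2.
Nordhavn is UTC−3:00: 1:14 PM − 3:00 = 10:14 AM on Aug 2.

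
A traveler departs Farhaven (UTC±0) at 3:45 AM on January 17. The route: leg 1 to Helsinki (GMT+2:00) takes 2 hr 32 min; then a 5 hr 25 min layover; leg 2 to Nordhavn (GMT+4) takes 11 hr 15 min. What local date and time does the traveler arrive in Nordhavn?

Farhaven is at UTC+0, so departure is already 3:45 AM UTC on Jan 17.
Add 2 hours 32 minutes leg 1 → 6:17 AM UTC.
Add 5 hours and 25 minutes layover in Helsinki → 11:42 AM UTC.
Add 11 hours and 15 minutes leg 2 → 10:57 PM UTC.
Nordhavn is UTC+4:00, so local arrival = 10:57 PM + 4:00 = 2:57 AM on Jan 18.

2:57 AM on January 18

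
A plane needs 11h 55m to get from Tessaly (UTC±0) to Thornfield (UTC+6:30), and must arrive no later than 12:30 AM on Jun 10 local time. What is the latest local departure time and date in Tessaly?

Target arrival in UTC: 12:30 AM − 6:30 = 6:00 PM on Jun 9.
Subtract 11 hours and 55 minutes → departure 6:05 AM UTC on Jun 9.
Tessaly is UTC+0, so departure is 6:05 AM on Jun 9.

6:05 AM on June 9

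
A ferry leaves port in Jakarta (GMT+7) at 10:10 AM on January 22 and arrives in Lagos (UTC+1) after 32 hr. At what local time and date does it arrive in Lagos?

Lagos is 6:00 behind Jakarta.
After 32 hours it is 6:10 PM (Jan 23) in Jakarta.
Shift by the zone difference: 6:10 PM − 6:00 = 12:10 PM on Jan 23 in Lagos.

12:10 PM on Jan 23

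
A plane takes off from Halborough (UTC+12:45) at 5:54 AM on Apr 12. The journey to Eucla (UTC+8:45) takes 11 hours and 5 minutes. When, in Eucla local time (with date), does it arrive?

12:59 PM on Apr 12

Convert departure to UTC: 5:54 AM − 12:45 = 5:09 PM UTC on Apr 11.
Add 11 hours 5 minutes travel time → 4:14 AM UTC (Apr 12).
Eucla is UTC+8:45, so local arrival = 4:14 AM + 8:45 = 12:59 PM on Apr 12.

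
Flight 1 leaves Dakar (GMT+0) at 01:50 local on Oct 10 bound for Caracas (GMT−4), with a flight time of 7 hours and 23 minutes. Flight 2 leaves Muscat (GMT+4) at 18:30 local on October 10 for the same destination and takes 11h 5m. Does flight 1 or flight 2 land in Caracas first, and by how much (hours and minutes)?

Flight 1 departs at 01:50 UTC (Oct 10).
+7 hours 23 minutes → arrive 09:13 UTC on Oct 10.
Flight 2 in UTC: 18:30 − 4:00 = 14:30 on Oct 10.
+11 hours 5 minutes → arrive 01:35 UTC on Oct 11.
Flight 1 lands earlier by 16 hours 22 minutes.

the first, by 16 hours 22 minutes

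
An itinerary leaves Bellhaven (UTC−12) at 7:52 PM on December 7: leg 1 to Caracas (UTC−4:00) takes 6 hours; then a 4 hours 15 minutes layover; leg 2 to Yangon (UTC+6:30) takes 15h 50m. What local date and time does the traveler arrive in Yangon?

4:27 PM on December 9

Convert departure to UTC: 7:52 PM + 12:00 = 7:52 AM UTC on Dec 8.
Add 6 hours leg 1 → 1:52 PM UTC.
Add 4 hours 15 minutes layover in Caracas → 6:07 PM UTC.
Add 15 hours and 50 minutes leg 2 → 9:57 AM UTC (Dec 9).
Yangon is UTC+6:30, so local arrival = 9:57 AM + 6:30 = 4:27 PM on Dec 9.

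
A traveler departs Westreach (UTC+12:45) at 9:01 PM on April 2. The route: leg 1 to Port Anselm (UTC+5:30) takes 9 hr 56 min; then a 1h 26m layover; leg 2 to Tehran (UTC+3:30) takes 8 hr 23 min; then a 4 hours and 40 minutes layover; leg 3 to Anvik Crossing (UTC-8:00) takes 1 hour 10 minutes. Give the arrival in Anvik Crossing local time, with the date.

1:51 AM on April 3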